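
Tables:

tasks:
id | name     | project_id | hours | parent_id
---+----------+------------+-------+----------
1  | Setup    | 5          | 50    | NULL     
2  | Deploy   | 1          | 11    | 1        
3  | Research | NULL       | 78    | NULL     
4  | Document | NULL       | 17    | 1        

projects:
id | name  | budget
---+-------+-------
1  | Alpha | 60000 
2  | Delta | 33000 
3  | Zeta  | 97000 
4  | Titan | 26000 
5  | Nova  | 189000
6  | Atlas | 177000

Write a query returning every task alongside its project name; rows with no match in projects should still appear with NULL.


LEFT JOIN keeps every row from tasks (the left table); where project_id has no match in projects, the project columns become NULL. Walk through each task:
  - task 1 (Setup): project_id=5 -> matches Nova
  - task 2 (Deploy): project_id=1 -> matches Alpha
  - task 3 (Research): project_id=NULL, no match -> kept with NULL
  - task 4 (Document): project_id=NULL, no match -> kept with NULL
All 4 rows appear; 2 have NULL project.

SQL:
SELECT a.name, b.name AS project
FROM tasks a
LEFT JOIN projects b ON a.project_id = b.id

Result:
name     | project
---------+--------
Setup    | Nova   
Deploy   | Alpha  
Research | NULL   
Document | NULL   


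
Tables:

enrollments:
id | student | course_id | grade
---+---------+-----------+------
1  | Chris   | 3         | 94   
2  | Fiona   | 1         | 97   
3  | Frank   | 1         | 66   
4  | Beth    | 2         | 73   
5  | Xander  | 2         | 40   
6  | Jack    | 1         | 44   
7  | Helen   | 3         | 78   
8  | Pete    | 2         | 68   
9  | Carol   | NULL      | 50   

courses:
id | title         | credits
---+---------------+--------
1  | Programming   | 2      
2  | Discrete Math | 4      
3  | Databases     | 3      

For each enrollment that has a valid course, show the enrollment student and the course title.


INNER JOIN keeps only enrollments rows whose course_id matches an id in courses. Walk through each enrollment:
  - enrollment 1 (Chris): course_id=3 -> matches Databases
  - enrollment 2 (Fiona): course_id=1 -> matches Programming
  - enrollment 3 (Frank): course_id=1 -> matches Programming
  - enrollment 4 (Beth): course_id=2 -> matches Discrete Math
  - enrollment 5 (Xander): course_id=2 -> matches Discrete Math
  - enrollment 6 (Jack): course_id=1 -> matches Programming
  - enrollment 7 (Helen): course_id=3 -> matches Databases
  - enrollment 8 (Pete): course_id=2 -> matches Discrete Math
  - enrollment 9 (Carol): course_id=NULL, no match -> dropped
So 1 of 9 rows is dropped.

SQL:
SELECT a.student, b.title AS course
FROM enrollments a
INNER JOIN courses b ON a.course_id = b.id

Result:
student | course       
--------+--------------
Chris   | Databases    
Fiona   | Programming  
Frank   | Programming  
Beth    | Discrete Math
Xander  | Discrete Math
Jack    | Programming  
Helen   | Databases    
Pete    | Discrete Math


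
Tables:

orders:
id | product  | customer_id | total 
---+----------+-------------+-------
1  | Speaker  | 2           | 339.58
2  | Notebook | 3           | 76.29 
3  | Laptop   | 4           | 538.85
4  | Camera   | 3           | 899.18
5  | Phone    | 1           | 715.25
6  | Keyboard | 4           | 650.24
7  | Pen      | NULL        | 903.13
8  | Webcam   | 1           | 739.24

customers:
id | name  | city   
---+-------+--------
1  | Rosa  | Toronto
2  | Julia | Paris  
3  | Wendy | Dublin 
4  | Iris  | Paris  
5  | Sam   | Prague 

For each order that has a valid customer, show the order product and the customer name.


INNER JOIN keeps only orders rows whose customer_id matches an id in customers. Walk through each order:
  - order 1 (Speaker): customer_id=2 -> matches Julia
  - order 2 (Notebook): customer_id=3 -> matches Wendy
  - order 3 (Laptop): customer_id=4 -> matches Iris
  - order 4 (Camera): customer_id=3 -> matches Wendy
  - order 5 (Phone): customer_id=1 -> matches Rosa
  - order 6 (Keyboard): customer_id=4 -> matches Iris
  - order 7 (Pen): customer_id=NULL, no match -> dropped
  - order 8 (Webcam): customer_id=1 -> matches Rosa
So 1 of 8 rows is dropped.

SQL:
SELECT a.product, b.name AS customer
FROM orders a
INNER JOIN customers b ON a.customer_id = b.id

Result:
product  | customer
---------+---------
Speaker  | Julia   
Notebook | Wendy   
Laptop   | Iris    
Camera   | Wendy   
Phone    | Rosa    
Keyboard | Iris    
Webcam   | Rosa    


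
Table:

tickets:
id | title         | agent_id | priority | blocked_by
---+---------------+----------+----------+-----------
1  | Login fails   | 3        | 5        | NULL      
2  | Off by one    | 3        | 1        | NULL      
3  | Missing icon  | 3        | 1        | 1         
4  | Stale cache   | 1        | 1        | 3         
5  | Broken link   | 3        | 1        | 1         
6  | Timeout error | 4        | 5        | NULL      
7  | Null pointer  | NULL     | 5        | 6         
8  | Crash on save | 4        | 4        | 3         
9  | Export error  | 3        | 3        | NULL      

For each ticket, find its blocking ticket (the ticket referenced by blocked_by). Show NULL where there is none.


This is a self-join: tickets is joined to a second copy of itself, matching each row's blocked_by to another row's id. Use LEFT JOIN so rows with blocked_by=NULL are kept.
  - ticket 1 (Login fails): blocked_by=NULL -> NULL
  - ticket 2 (Off by one): blocked_by=NULL -> NULL
  - ticket 3 (Missing icon): blocked_by=1 -> Login fails
  - ticket 4 (Stale cache): blocked_by=3 -> Missing icon
  - ticket 5 (Broken link): blocked_by=1 -> Login fails
  - ticket 6 (Timeout error): blocked_by=NULL -> NULL
  - ticket 7 (Null pointer): blocked_by=6 -> Timeout error
  - ticket 8 (Crash on save): blocked_by=3 -> Missing icon
  - ticket 9 (Export error): blocked_by=NULL -> NULL

SQL:
SELECT a.title AS item, b.title AS blocked_by
FROM tickets a
LEFT JOIN tickets b ON a.blocked_by = b.id

Result:
item          | blocked_by   
--------------+--------------
Login fails   | NULL         
Off by one    | NULL         
Missing icon  | Login fails  
Stale cache   | Missing icon 
Broken link   | Login fails  
Timeout error | NULL         
Null pointer  | Timeout error
Crash on save | Missing icon 
Export error  | NULL         


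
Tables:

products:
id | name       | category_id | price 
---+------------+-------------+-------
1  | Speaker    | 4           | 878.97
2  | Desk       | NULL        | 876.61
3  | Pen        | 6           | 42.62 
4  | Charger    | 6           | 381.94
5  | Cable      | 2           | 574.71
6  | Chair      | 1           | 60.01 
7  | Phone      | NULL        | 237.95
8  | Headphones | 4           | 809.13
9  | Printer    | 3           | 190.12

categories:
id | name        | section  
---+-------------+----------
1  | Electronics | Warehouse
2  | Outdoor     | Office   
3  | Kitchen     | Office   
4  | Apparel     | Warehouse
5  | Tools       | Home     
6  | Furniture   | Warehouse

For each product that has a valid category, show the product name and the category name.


INNER JOIN keeps only products rows whose category_id matches an id in categories. Walk through each product:
  - product 1 (Speaker): category_id=4 -> matches Apparel
  - product 2 (Desk): category_id=NULL, no match -> dropped
  - product 3 (Pen): category_id=6 -> matches Furniture
  - product 4 (Charger): category_id=6 -> matches Furniture
  - product 5 (Cable): category_id=2 -> matches Outdoor
  - product 6 (Chair): category_id=1 -> matches Electronics
  - product 7 (Phone): category_id=NULL, no match -> dropped
  - product 8 (Headphones): category_id=4 -> matches Apparel
  - product 9 (Printer): category_id=3 -> matches Kitchen
So 2 of 9 rows are dropped.

SQL:
SELECT a.name, b.name AS category
FROM products a
INNER JOIN categories b ON a.category_id = b.id

Result:
name       | category   
-----------+------------
Speaker    | Apparel    
Pen        | Furniture  
Charger    | Furniture  
Cable      | Outdoor    
Chair      | Electronics
Headphones | Apparel    
Printer    | Kitchen    


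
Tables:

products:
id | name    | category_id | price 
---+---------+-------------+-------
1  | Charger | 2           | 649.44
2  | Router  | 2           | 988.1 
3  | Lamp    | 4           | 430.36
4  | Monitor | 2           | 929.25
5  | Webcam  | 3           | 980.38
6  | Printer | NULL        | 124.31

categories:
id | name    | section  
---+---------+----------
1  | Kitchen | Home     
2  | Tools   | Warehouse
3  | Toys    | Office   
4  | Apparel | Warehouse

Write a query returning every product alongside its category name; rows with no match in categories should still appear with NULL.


LEFT JOIN keeps every row from products (the left table); where category_id has no match in categories, the category columns become NULL. Walk through each product:
  - product 1 (Charger): category_id=2 -> matches Tools
  - product 2 (Router): category_id=2 -> matches Tools
  - product 3 (Lamp): category_id=4 -> matches Apparel
  - product 4 (Monitor): category_id=2 -> matches Tools
  - product 5 (Webcam): category_id=3 -> matches Toys
  - product 6 (Printer): category_id=NULL, no match -> kept with NULL
All 6 rows appear; 1 has NULL category.

SQL:
SELECT a.name, b.name AS category
FROM products a
LEFT JOIN categories b ON a.category_id = b.id

Result:
name    | category
--------+---------
Charger | Tools   
Router  | Tools   
Lamp    | Apparel 
Monitor | Tools   
Webcam  | Toys    
Printer | NULL    


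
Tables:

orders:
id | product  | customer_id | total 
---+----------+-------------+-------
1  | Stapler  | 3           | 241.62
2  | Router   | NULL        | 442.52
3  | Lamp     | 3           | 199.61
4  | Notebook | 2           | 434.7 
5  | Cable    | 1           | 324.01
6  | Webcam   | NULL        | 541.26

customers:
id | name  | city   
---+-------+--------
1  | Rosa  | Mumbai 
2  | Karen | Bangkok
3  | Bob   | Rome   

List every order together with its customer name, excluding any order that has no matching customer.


INNER JOIN keeps only orders rows whose customer_id matches an id in customers. Walk through each order:
  - order 1 (Stapler): customer_id=3 -> matches Bob
  - order 2 (Router): customer_id=NULL, no match -> dropped
  - order 3 (Lamp): customer_id=3 -> matches Bob
  - order 4 (Notebook): customer_id=2 -> matches Karen
  - order 5 (Cable): customer_id=1 -> matches Rosa
  - order 6 (Webcam): customer_id=NULL, no match -> dropped
So 2 of 6 rows are dropped.

SQL:
SELECT a.product, b.name AS customer
FROM orders a
INNER JOIN customers b ON a.customer_id = b.id

Result:
product  | customer
---------+---------
Stapler  | Bob     
Lamp     | Bob     
Notebook | Karen   
Cable    | Rosa    


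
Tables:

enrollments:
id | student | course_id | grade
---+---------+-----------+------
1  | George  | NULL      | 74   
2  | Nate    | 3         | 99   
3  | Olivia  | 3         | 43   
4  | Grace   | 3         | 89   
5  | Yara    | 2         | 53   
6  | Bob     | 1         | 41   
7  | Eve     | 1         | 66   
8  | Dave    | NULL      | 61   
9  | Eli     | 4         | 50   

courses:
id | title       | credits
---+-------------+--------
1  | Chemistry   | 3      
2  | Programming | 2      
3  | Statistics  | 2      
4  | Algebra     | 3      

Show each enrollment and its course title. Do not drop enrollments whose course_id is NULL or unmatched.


LEFT JOIN keeps every row from enrollments (the left table); where course_id has no match in courses, the course columns become NULL. Walk through each enrollment:
  - enrollment 1 (George): course_id=NULL, no match -> kept with NULL
  - enrollment 2 (Nate): course_id=3 -> matches Statistics
  - enrollment 3 (Olivia): course_id=3 -> matches Statistics
  - enrollment 4 (Grace): course_id=3 -> matches Statistics
  - enrollment 5 (Yara): course_id=2 -> matches Programming
  - enrollment 6 (Bob): course_id=1 -> matches Chemistry
  - enrollment 7 (Eve): course_id=1 -> matches Chemistry
  - enrollment 8 (Dave): course_id=NULL, no match -> kept with NULL
  - enrollment 9 (Eli): course_id=4 -> matches Algebra
All 9 rows appear; 2 have NULL course.

SQL:
SELECT a.student, b.title AS course
FROM enrollments a
LEFT JOIN courses b ON a.course_id = b.id

Result:
student | course     
--------+------------
George  | NULL       
Nate    | Statistics 
Olivia  | Statistics 
Grace   | Statistics 
Yara    | Programming
Bob     | Chemistry  
Eve     | Chemistry  
Dave    | NULL       
Eli     | Algebra    


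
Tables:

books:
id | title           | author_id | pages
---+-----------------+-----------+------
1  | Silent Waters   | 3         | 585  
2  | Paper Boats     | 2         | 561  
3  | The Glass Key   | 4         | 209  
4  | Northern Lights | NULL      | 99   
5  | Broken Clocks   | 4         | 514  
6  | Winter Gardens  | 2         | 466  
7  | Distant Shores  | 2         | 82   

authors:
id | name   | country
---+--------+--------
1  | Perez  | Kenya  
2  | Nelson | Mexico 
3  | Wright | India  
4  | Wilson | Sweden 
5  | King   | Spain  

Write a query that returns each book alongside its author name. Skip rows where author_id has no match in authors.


INNER JOIN keeps only books rows whose author_id matches an id in authors. Walk through each book:
  - book 1 (Silent Waters): author_id=3 -> matches Wright
  - book 2 (Paper Boats): author_id=2 -> matches Nelson
  - book 3 (The Glass Key): author_id=4 -> matches Wilson
  - book 4 (Northern Lights): author_id=NULL, no match -> dropped
  - book 5 (Broken Clocks): author_id=4 -> matches Wilson
  - book 6 (Winter Gardens): author_id=2 -> matches Nelson
  - book 7 (Distant Shores): author_id=2 -> matches Nelson
So 1 of 7 rows is dropped.

SQL:
SELECT a.title, b.name AS author
FROM books a
INNER JOIN authors b ON a.author_id = b.id

Result:
title          | author
---------------+-------
Silent Waters  | Wright
Paper Boats    | Nelson
The Glass Key  | Wilson
Broken Clocks  | Wilson
Winter Gardens | Nelson
Distant Shores | Nelson


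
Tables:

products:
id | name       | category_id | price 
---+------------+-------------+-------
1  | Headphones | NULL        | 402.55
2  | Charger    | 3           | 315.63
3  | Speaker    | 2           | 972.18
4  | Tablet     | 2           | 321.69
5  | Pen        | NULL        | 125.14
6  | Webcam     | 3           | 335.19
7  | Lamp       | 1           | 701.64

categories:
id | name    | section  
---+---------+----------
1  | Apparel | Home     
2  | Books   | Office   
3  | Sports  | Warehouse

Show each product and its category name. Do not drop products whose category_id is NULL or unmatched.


LEFT JOIN keeps every row from products (the left table); where category_id has no match in categories, the category columns become NULL. Walk through each product:
  - product 1 (Headphones): category_id=NULL, no match -> kept with NULL
  - product 2 (Charger): category_id=3 -> matches Sports
  - product 3 (Speaker): category_id=2 -> matches Books
  - product 4 (Tablet): category_id=2 -> matches Books
  - product 5 (Pen): category_id=NULL, no match -> kept with NULL
  - product 6 (Webcam): category_id=3 -> matches Sports
  - product 7 (Lamp): category_id=1 -> matches Apparel
All 7 rows appear; 2 have NULL category.

SQL:
SELECT a.name, b.name AS category
FROM products a
LEFT JOIN categories b ON a.category_id = b.id

Result:
name       | category
-----------+---------
Headphones | NULL    
Charger    | Sports  
Speaker    | Books   
Tablet     | Books   
Pen        | NULL    
Webcam     | Sports  
Lamp       | Apparel 


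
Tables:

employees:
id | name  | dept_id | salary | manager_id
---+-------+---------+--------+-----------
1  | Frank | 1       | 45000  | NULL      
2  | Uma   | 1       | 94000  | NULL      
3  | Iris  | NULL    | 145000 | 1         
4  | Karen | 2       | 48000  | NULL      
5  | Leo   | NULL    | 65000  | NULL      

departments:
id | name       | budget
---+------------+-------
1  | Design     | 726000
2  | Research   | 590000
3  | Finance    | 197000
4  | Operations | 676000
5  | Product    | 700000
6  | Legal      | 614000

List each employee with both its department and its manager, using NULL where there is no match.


Two LEFT JOINs from the same base table employees: one to departments via dept_id, one to employees itself via manager_id. Both are LEFT so every employee is preserved.
Match against departments:
  - employee 1 (Frank): dept_id=1 -> matches Design
  - employee 2 (Uma): dept_id=1 -> matches Design
  - employee 3 (Iris): dept_id=NULL, no match -> kept with NULL
  - employee 4 (Karen): dept_id=2 -> matches Research
  - employee 5 (Leo): dept_id=NULL, no match -> kept with NULL
Match against employees (self):
  - employee 1 (Frank): manager_id=NULL -> NULL
  - employee 2 (Uma): manager_id=NULL -> NULL
  - employee 3 (Iris): manager_id=1 -> Frank
  - employee 4 (Karen): manager_id=NULL -> NULL
  - employee 5 (Leo): manager_id=NULL -> NULL

SQL:
SELECT a.name, b.name AS department, c.name AS manager
FROM employees a
LEFT JOIN departments b ON a.dept_id = b.id
LEFT JOIN employees c ON a.manager_id = c.id

Result:
name  | department | manager
------+------------+--------
Frank | Design     | NULL   
Uma   | Design     | NULL   
Iris  | NULL       | Frank  
Karen | Research   | NULL   
Leo   | NULL       | NULL   


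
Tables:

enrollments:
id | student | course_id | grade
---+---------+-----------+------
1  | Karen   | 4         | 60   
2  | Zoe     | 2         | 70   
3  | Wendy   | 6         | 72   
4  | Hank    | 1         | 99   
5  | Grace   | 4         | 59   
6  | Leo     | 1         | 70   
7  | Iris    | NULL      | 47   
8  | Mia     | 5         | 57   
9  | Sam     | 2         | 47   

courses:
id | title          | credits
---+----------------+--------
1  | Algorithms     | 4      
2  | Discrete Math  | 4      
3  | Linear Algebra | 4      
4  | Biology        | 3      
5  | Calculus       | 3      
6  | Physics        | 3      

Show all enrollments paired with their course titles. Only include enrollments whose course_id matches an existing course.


INNER JOIN keeps only enrollments rows whose course_id matches an id in courses. Walk through each enrollment:
  - enrollment 1 (Karen): course_id=4 -> matches Biology
  - enrollment 2 (Zoe): course_id=2 -> matches Discrete Math
  - enrollment 3 (Wendy): course_id=6 -> matches Physics
  - enrollment 4 (Hank): course_id=1 -> matches Algorithms
  - enrollment 5 (Grace): course_id=4 -> matches Biology
  - enrollment 6 (Leo): course_id=1 -> matches Algorithms
  - enrollment 7 (Iris): course_id=NULL, no match -> dropped
  - enrollment 8 (Mia): course_id=5 -> matches Calculus
  - enrollment 9 (Sam): course_id=2 -> matches Discrete Math
So 1 of 9 rows is dropped.

SQL:
SELECT a.student, b.title AS course
FROM enrollments a
INNER JOIN courses b ON a.course_id = b.id

Result:
student | course       
--------+--------------
Karen   | Biology      
Zoe     | Discrete Math
Wendy   | Physics      
Hank    | Algorithms   
Grace   | Biology      
Leo     | Algorithms   
Mia     | Calculus     
Sam     | Discrete Math


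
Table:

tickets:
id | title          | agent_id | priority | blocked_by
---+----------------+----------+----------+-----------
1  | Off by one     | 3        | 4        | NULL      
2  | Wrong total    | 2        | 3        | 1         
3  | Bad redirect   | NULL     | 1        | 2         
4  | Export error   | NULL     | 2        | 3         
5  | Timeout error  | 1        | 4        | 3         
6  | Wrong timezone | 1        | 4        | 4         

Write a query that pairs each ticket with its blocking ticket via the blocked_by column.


This is a self-join: tickets is joined to a second copy of itself, matching each row's blocked_by to another row's id. Use LEFT JOIN so rows with blocked_by=NULL are kept.
  - ticket 1 (Off by one): blocked_by=NULL -> NULL
  - ticket 2 (Wrong total): blocked_by=1 -> Off by one
  - ticket 3 (Bad redirect): blocked_by=2 -> Wrong total
  - ticket 4 (Export error): blocked_by=3 -> Bad redirect
  - ticket 5 (Timeout error): blocked_by=3 -> Bad redirect
  - ticket 6 (Wrong timezone): blocked_by=4 -> Export error

SQL:
SELECT a.title AS item, b.title AS blocked_by
FROM tickets a
LEFT JOIN tickets b ON a.blocked_by = b.id

Result:
item           | blocked_by  
---------------+-------------
Off by one     | NULL        
Wrong total    | Off by one  
Bad redirect   | Wrong total 
Export error   | Bad redirect
Timeout error  | Bad redirect
Wrong timezone | Export error


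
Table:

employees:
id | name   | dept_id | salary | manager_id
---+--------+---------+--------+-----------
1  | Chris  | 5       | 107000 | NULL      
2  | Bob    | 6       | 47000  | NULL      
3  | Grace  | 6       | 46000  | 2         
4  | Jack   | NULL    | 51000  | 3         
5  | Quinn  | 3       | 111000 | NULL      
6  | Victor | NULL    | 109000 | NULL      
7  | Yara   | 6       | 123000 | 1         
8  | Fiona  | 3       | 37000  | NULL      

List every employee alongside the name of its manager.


This is a self-join: employees is joined to a second copy of itself, matching each row's manager_id to another row's id. Use LEFT JOIN so rows with manager_id=NULL are kept.
  - employee 1 (Chris): manager_id=NULL -> NULL
  - employee 2 (Bob): manager_id=NULL -> NULL
  - employee 3 (Grace): manager_id=2 -> Bob
  - employee 4 (Jack): manager_id=3 -> Grace
  - employee 5 (Quinn): manager_id=NULL -> NULL
  - employee 6 (Victor): manager_id=NULL -> NULL
  - employee 7 (Yara): manager_id=1 -> Chris
  - employee 8 (Fiona): manager_id=NULL -> NULL

SQL:
SELECT a.name AS item, b.name AS manager
FROM employees a
LEFT JOIN employees b ON a.manager_id = b.id

Result:
item   | manager
-------+--------
Chris  | NULL   
Bob    | NULL   
Grace  | Bob    
Jack   | Grace  
Quinn  | NULL   
Victor | NULL   
Yara   | Chris  
Fiona  | NULL   


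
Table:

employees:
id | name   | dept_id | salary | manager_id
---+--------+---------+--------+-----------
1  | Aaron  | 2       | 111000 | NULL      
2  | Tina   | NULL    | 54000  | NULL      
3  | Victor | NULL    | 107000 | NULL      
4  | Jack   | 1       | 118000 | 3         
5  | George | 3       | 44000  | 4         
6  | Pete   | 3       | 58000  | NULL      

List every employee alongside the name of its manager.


This is a self-join: employees is joined to a second copy of itself, matching each row's manager_id to another row's id. Use LEFT JOIN so rows with manager_id=NULL are kept.
  - employee 1 (Aaron): manager_id=NULL -> NULL
  - employee 2 (Tina): manager_id=NULL -> NULL
  - employee 3 (Victor): manager_id=NULL -> NULL
  - employee 4 (Jack): manager_id=3 -> Victor
  - employee 5 (George): manager_id=4 -> Jack
  - employee 6 (Pete): manager_id=NULL -> NULL

SQL:
SELECT a.name AS item, b.name AS manager
FROM employees a
LEFT JOIN employees b ON a.manager_id = b.id

Result:
item   | manager
-------+--------
Aaron  | NULL   
Tina   | NULL   
Victor | NULL   
Jack   | Victor 
George | Jack   
Pete   | NULL   


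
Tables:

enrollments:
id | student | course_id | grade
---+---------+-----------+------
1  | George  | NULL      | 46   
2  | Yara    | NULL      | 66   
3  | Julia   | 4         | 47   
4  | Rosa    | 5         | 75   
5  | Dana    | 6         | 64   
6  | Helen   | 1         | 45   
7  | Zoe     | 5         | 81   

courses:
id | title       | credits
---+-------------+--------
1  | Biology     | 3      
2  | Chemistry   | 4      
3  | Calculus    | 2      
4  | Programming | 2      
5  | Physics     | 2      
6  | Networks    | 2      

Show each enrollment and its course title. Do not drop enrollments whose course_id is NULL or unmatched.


LEFT JOIN keeps every row from enrollments (the left table); where course_id has no match in courses, the course columns become NULL. Walk through each enrollment:
  - enrollment 1 (George): course_id=NULL, no match -> kept with NULL
  - enrollment 2 (Yara): course_id=NULL, no match -> kept with NULL
  - enrollment 3 (Julia): course_id=4 -> matches Programming
  - enrollment 4 (Rosa): course_id=5 -> matches Physics
  - enrollment 5 (Dana): course_id=6 -> matches Networks
  - enrollment 6 (Helen): course_id=1 -> matches Biology
  - enrollment 7 (Zoe): course_id=5 -> matches Physics
All 7 rows appear; 2 have NULL course.

SQL:
SELECT a.student, b.title AS course
FROM enrollments a
LEFT JOIN courses b ON a.course_id = b.id

Result:
student | course     
--------+------------
George  | NULL       
Yara    | NULL       
Julia   | Programming
Rosa    | Physics    
Dana    | Networks   
Helen   | Biology    
Zoe     | Physics    


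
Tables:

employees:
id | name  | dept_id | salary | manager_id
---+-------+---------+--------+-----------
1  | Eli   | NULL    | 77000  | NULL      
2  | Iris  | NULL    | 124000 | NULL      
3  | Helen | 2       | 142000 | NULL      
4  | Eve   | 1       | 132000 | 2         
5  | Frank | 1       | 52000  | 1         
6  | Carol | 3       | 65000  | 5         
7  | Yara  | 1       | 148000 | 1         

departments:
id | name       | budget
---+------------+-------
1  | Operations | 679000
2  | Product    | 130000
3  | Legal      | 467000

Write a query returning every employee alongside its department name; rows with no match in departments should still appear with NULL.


LEFT JOIN keeps every row from employees (the left table); where dept_id has no match in departments, the department columns become NULL. Walk through each employee:
  - employee 1 (Eli): dept_id=NULL, no match -> kept with NULL
  - employee 2 (Iris): dept_id=NULL, no match -> kept with NULL
  - employee 3 (Helen): dept_id=2 -> matches Product
  - employee 4 (Eve): dept_id=1 -> matches Operations
  - employee 5 (Frank): dept_id=1 -> matches Operations
  - employee 6 (Carol): dept_id=3 -> matches Legal
  - employee 7 (Yara): dept_id=1 -> matches Operations
All 7 rows appear; 2 have NULL department.

SQL:
SELECT a.name, b.name AS department
FROM employees a
LEFT JOIN departments b ON a.dept_id = b.id

Result:
name  | department
------+-----------
Eli   | NULL      
Iris  | NULL      
Helen | Product   
Eve   | Operations
Frank | Operations
Carol | Legal     
Yara  | Operations


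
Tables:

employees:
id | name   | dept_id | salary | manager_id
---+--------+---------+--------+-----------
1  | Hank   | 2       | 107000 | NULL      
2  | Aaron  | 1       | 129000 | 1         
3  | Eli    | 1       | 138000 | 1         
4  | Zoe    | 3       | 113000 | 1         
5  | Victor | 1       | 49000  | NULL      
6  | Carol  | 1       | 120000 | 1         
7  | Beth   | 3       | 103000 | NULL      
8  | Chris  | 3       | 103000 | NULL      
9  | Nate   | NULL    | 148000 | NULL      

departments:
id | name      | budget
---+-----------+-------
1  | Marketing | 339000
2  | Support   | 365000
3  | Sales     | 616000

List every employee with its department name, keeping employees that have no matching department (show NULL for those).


LEFT JOIN keeps every row from employees (the left table); where dept_id has no match in departments, the department columns become NULL. Walk through each employee:
  - employee 1 (Hank): dept_id=2 -> matches Support
  - employee 2 (Aaron): dept_id=1 -> matches Marketing
  - employee 3 (Eli): dept_id=1 -> matches Marketing
  - employee 4 (Zoe): dept_id=3 -> matches Sales
  - employee 5 (Victor): dept_id=1 -> matches Marketing
  - employee 6 (Carol): dept_id=1 -> matches Marketing
  - employee 7 (Beth): dept_id=3 -> matches Sales
  - employee 8 (Chris): dept_id=3 -> matches Sales
  - employee 9 (Nate): dept_id=NULL, no match -> kept with NULL
All 9 rows appear; 1 has NULL department.

SQL:
SELECT a.name, b.name AS department
FROM employees a
LEFT JOIN departments b ON a.dept_id = b.id

Result:
name   | department
-------+-----------
Hank   | Support   
Aaron  | Marketing 
Eli    | Marketing 
Zoe    | Sales     
Victor | Marketing 
Carol  | Marketing 
Beth   | Sales     
Chris  | Sales     
Nate   | NULL      


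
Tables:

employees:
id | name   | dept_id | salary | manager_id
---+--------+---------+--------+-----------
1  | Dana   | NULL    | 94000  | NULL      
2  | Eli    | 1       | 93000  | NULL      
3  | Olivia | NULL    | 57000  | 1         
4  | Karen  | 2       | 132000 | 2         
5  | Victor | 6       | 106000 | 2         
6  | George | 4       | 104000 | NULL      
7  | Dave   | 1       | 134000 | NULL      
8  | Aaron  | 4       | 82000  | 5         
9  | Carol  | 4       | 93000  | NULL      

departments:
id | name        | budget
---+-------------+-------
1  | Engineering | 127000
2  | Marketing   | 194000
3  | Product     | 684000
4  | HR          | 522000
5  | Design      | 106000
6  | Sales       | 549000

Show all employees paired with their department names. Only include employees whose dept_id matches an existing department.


INNER JOIN keeps only employees rows whose dept_id matches an id in departments. Walk through each employee:
  - employee 1 (Dana): dept_id=NULL, no match -> dropped
  - employee 2 (Eli): dept_id=1 -> matches Engineering
  - employee 3 (Olivia): dept_id=NULL, no match -> dropped
  - employee 4 (Karen): dept_id=2 -> matches Marketing
  - employee 5 (Victor): dept_id=6 -> matches Sales
  - employee 6 (George): dept_id=4 -> matches HR
  - employee 7 (Dave): dept_id=1 -> matches Engineering
  - employee 8 (Aaron): dept_id=4 -> matches HR
  - employee 9 (Carol): dept_id=4 -> matches HR
So 2 of 9 rows are dropped.

SQL:
SELECT a.name, b.name AS department
FROM employees a
INNER JOIN departments b ON a.dept_id = b.id

Result:
name   | department 
-------+------------
Eli    | Engineering
Karen  | Marketing  
Victor | Sales      
George | HR         
Dave   | Engineering
Aaron  | HR         
Carol  | HR         


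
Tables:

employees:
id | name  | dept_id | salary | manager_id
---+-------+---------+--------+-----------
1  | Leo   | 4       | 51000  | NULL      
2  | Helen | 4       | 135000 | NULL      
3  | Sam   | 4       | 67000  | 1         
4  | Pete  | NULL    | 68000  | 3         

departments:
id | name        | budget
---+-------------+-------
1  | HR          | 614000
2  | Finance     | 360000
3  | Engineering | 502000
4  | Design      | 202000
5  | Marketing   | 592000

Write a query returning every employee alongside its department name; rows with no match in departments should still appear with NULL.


LEFT JOIN keeps every row from employees (the left table); where dept_id has no match in departments, the department columns become NULL. Walk through each employee:
  - employee 1 (Leo): dept_id=4 -> matches Design
  - employee 2 (Helen): dept_id=4 -> matches Design
  - employee 3 (Sam): dept_id=4 -> matches Design
  - employee 4 (Pete): dept_id=NULL, no match -> kept with NULL
All 4 rows appear; 1 has NULL department.

SQL:
SELECT a.name, b.name AS department
FROM employees a
LEFT JOIN departments b ON a.dept_id = b.id

Result:
name  | department
------+-----------
Leo   | Design    
Helen | Design    
Sam   | Design    
Pete  | NULL      


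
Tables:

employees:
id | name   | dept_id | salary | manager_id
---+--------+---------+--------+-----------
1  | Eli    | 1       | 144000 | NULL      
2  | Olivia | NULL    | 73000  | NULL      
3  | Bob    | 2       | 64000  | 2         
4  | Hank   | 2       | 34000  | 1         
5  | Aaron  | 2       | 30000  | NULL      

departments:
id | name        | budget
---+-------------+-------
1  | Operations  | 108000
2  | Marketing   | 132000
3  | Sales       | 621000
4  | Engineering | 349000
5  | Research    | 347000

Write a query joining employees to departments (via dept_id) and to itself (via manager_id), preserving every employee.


Two LEFT JOINs from the same base table employees: one to departments via dept_id, one to employees itself via manager_id. Both are LEFT so every employee is preserved.
Match against departments:
  - employee 1 (Eli): dept_id=1 -> matches Operations
  - employee 2 (Olivia): dept_id=NULL, no match -> kept with NULL
  - employee 3 (Bob): dept_id=2 -> matches Marketing
  - employee 4 (Hank): dept_id=2 -> matches Marketing
  - employee 5 (Aaron): dept_id=2 -> matches Marketing
Match against employees (self):
  - employee 1 (Eli): manager_id=NULL -> NULL
  - employee 2 (Olivia): manager_id=NULL -> NULL
  - employee 3 (Bob): manager_id=2 -> Olivia
  - employee 4 (Hank): manager_id=1 -> Eli
  - employee 5 (Aaron): manager_id=NULL -> NULL

SQL:
SELECT a.name, b.name AS department, c.name AS manager
FROM employees a
LEFT JOIN departments b ON a.dept_id = b.id
LEFT JOIN employees c ON a.manager_id = c.id

Result:
name   | department | manager
-------+------------+--------
Eli    | Operations | NULL   
Olivia | NULL       | NULL   
Bob    | Marketing  | Olivia 
Hank   | Marketing  | Eli    
Aaron  | Marketing  | NULL   


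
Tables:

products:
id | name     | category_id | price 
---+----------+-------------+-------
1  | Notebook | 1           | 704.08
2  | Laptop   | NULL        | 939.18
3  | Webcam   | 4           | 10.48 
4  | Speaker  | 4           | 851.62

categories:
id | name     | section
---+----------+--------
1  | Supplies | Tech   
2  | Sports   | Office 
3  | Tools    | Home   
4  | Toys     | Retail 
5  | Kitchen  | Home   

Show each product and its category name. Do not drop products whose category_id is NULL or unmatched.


LEFT JOIN keeps every row from products (the left table); where category_id has no match in categories, the category columns become NULL. Walk through each product:
  - product 1 (Notebook): category_id=1 -> matches Supplies
  - product 2 (Laptop): category_id=NULL, no match -> kept with NULL
  - product 3 (Webcam): category_id=4 -> matches Toys
  - product 4 (Speaker): category_id=4 -> matches Toys
All 4 rows appear; 1 has NULL category.

SQL:
SELECT a.name, b.name AS category
FROM products a
LEFT JOIN categories b ON a.category_id = b.id

Result:
name     | category
---------+---------
Notebook | Supplies
Laptop   | NULL    
Webcam   | Toys    
Speaker  | Toys    


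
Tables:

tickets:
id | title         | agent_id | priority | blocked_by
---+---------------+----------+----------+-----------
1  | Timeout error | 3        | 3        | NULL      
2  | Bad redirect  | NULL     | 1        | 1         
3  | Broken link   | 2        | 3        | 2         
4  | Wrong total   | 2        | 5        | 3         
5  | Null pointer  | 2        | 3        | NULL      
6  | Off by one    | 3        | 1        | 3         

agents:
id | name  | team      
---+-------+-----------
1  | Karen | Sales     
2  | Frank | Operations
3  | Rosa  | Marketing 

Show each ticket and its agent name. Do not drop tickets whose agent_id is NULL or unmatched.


LEFT JOIN keeps every row from tickets (the left table); where agent_id has no match in agents, the agent columns become NULL. Walk through each ticket:
  - ticket 1 (Timeout error): agent_id=3 -> matches Rosa
  - ticket 2 (Bad redirect): agent_id=NULL, no match -> kept with NULL
  - ticket 3 (Broken link): agent_id=2 -> matches Frank
  - ticket 4 (Wrong total): agent_id=2 -> matches Frank
  - ticket 5 (Null pointer): agent_id=2 -> matches Frank
  - ticket 6 (Off by one): agent_id=3 -> matches Rosa
All 6 rows appear; 1 has NULL agent.

SQL:
SELECT a.title, b.name AS agent
FROM tickets a
LEFT JOIN agents b ON a.agent_id = b.id

Result:
title         | agent
--------------+------
Timeout error | Rosa 
Bad redirect  | NULL 
Broken link   | Frank
Wrong total   | Frank
Null pointer  | Frank
Off by one    | Rosa 


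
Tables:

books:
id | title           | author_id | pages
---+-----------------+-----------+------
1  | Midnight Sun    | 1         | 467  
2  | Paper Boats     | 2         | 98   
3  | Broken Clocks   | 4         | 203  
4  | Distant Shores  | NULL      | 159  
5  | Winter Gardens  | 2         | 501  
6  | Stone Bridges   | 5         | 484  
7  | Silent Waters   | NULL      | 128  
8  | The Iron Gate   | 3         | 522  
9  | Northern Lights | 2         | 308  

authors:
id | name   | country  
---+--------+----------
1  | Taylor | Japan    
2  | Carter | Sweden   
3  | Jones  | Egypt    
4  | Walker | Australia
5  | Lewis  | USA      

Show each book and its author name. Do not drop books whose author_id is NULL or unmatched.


LEFT JOIN keeps every row from books (the left table); where author_id has no match in authors, the author columns become NULL. Walk through each book:
  - book 1 (Midnight Sun): author_id=1 -> matches Taylor
  - book 2 (Paper Boats): author_id=2 -> matches Carter
  - book 3 (Broken Clocks): author_id=4 -> matches Walker
  - book 4 (Distant Shores): author_id=NULL, no match -> kept with NULL
  - book 5 (Winter Gardens): author_id=2 -> matches Carter
  - book 6 (Stone Bridges): author_id=5 -> matches Lewis
  - book 7 (Silent Waters): author_id=NULL, no match -> kept with NULL
  - book 8 (The Iron Gate): author_id=3 -> matches Jones
  - book 9 (Northern Lights): author_id=2 -> matches Carter
All 9 rows appear; 2 have NULL author.

SQL:
SELECT a.title, b.name AS author
FROM books a
LEFT JOIN authors b ON a.author_id = b.id

Result:
title           | author
----------------+-------
Midnight Sun    | Taylor
Paper Boats     | Carter
Broken Clocks   | Walker
Distant Shores  | NULL  
Winter Gardens  | Carter
Stone Bridges   | Lewis 
Silent Waters   | NULL  
The Iron Gate   | Jones 
Northern Lights | Carter


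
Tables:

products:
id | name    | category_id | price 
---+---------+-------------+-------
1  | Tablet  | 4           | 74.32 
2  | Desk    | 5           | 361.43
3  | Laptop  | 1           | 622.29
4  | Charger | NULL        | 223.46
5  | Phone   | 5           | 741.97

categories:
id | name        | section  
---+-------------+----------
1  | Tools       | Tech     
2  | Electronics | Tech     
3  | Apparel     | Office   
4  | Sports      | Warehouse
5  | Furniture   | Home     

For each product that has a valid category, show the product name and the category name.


INNER JOIN keeps only products rows whose category_id matches an id in categories. Walk through each product:
  - product 1 (Tablet): category_id=4 -> matches Sports
  - product 2 (Desk): category_id=5 -> matches Furniture
  - product 3 (Laptop): category_id=1 -> matches Tools
  - product 4 (Charger): category_id=NULL, no match -> dropped
  - product 5 (Phone): category_id=5 -> matches Furniture
So 1 of 5 rows is dropped.

SQL:
SELECT a.name, b.name AS category
FROM products a
INNER JOIN categories b ON a.category_id = b.id

Result:
name   | category 
-------+----------
Tablet | Sports   
Desk   | Furniture
Laptop | Tools    
Phone  | Furniture


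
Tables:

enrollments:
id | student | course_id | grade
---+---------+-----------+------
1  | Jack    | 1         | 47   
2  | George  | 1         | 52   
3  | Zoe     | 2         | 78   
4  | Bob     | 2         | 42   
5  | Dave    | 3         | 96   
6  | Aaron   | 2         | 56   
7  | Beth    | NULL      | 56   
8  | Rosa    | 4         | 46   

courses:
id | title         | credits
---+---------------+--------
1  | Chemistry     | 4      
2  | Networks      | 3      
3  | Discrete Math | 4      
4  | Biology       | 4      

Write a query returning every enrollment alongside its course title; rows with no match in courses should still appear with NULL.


LEFT JOIN keeps every row from enrollments (the left table); where course_id has no match in courses, the course columns become NULL. Walk through each enrollment:
  - enrollment 1 (Jack): course_id=1 -> matches Chemistry
  - enrollment 2 (George): course_id=1 -> matches Chemistry
  - enrollment 3 (Zoe): course_id=2 -> matches Networks
  - enrollment 4 (Bob): course_id=2 -> matches Networks
  - enrollment 5 (Dave): course_id=3 -> matches Discrete Math
  - enrollment 6 (Aaron): course_id=2 -> matches Networks
  - enrollment 7 (Beth): course_id=NULL, no match -> kept with NULL
  - enrollment 8 (Rosa): course_id=4 -> matches Biology
All 8 rows appear; 1 has NULL course.

SQL:
SELECT a.student, b.title AS course
FROM enrollments a
LEFT JOIN courses b ON a.course_id = b.id

Result:
student | course       
--------+--------------
Jack    | Chemistry    
George  | Chemistry    
Zoe     | Networks     
Bob     | Networks     
Dave    | Discrete Math
Aaron   | Networks     
Beth    | NULL         
Rosa    | Biology      


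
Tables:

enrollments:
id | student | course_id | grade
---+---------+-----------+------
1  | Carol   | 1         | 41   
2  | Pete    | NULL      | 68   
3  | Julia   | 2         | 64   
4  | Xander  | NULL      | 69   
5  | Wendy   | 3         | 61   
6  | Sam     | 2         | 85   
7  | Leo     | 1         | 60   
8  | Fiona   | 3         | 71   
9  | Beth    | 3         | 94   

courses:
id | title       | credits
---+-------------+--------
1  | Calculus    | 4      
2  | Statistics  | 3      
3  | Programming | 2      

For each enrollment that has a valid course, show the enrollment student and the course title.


INNER JOIN keeps only enrollments rows whose course_id matches an id in courses. Walk through each enrollment:
  - enrollment 1 (Carol): course_id=1 -> matches Calculus
  - enrollment 2 (Pete): course_id=NULL, no match -> dropped
  - enrollment 3 (Julia): course_id=2 -> matches Statistics
  - enrollment 4 (Xander): course_id=NULL, no match -> dropped
  - enrollment 5 (Wendy): course_id=3 -> matches Programming
  - enrollment 6 (Sam): course_id=2 -> matches Statistics
  - enrollment 7 (Leo): course_id=1 -> matches Calculus
  - enrollment 8 (Fiona): course_id=3 -> matches Programming
  - enrollment 9 (Beth): course_id=3 -> matches Programming
So 2 of 9 rows are dropped.

SQL:
SELECT a.student, b.title AS course
FROM enrollments a
INNER JOIN courses b ON a.course_id = b.id

Result:
student | course     
--------+------------
Carol   | Calculus   
Julia   | Statistics 
Wendy   | Programming
Sam     | Statistics 
Leo     | Calculus   
Fiona   | Programming
Beth    | Programming
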